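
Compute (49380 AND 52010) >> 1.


Step 1: 49380 & 52010 = 49184
Step 2: 49184 >> 1 = 24592

24592


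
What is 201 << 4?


0b11001001 << 4 = 0b110010010000 = 3216

3216


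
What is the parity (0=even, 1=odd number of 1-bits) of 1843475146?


0b1101101111000010011001011001010 has 16 ones => parity 0

0


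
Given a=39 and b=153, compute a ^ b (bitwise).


39 ^ 153 = 190

190


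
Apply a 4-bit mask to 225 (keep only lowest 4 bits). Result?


225 & 15 = 1

1


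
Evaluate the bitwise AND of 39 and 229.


0b100111 & 0b11100101 = 0b100101 = 37

37


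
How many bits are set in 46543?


0b1011010111001111 has 11 set bits

11


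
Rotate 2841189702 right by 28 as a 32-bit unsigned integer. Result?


Rotate 0b10101001010110010001110101000110 right by 28 (32-bit) = 0b10010101100100011101010001101010 = 2509362282

2509362282


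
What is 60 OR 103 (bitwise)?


0b111100 | 0b1100111 = 0b1111111 = 127

127


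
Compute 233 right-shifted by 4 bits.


0b11101001 >> 4 = 0b1110 = 14

14


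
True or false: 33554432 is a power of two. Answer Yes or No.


0b10000000000000000000000000. Only one bit set => Yes

Yes


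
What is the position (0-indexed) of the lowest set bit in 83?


0b1010011. Lowest set bit at position 0

0


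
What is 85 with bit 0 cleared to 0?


85 & ~(1 << 0) = 84

84


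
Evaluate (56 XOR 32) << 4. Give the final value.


Step 1: 56 ^ 32 = 24
Step 2: 24 << 4 = 384

384


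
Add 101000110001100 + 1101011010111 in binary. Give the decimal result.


101000110001100 + 1101011010111 = 110110001100011 = 27747

27747


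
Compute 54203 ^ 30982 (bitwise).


0b1101001110111011 ^ 0b111100100000110 = 0b1010101010111101 = 43709

43709


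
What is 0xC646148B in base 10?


C646148B hex = 3326481547 decimal

3326481547


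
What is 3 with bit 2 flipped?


3 ^ (1 << 2) = 3 ^ 4 = 7

7


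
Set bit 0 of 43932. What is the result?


43932 | (1 << 0) = 43932 | 1 = 43933

43933


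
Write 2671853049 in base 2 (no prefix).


2671853049 = 10011111010000010011110111111001 in binary

10011111010000010011110111111001


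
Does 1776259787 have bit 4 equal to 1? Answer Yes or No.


0b1101001110111111001001011001011, bit 4 = 0. No

No


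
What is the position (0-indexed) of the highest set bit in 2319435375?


0b10001010001111111100011001101111. Highest set bit at position 31

31


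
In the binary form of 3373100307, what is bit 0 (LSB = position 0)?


0b11001001000011010110110100010011, position 0 = 1

1


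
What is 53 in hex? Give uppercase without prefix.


53 = 35 hex

35


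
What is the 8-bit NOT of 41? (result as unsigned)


~0b101001 = 0b11010110 = 214 (8-bit unsigned)

214


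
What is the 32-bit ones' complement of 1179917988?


1179917988 ^ 4294967295 = 3115049307

3115049307


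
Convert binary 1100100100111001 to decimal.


1100100100111001 in decimal = 51513

51513


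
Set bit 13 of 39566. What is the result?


39566 | (1 << 13) = 39566 | 8192 = 47758

47758


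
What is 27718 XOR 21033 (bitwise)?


0b110110001000110 ^ 0b101001000101001 = 0b11111001101111 = 15983

15983


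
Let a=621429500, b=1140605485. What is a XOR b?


621429500 ^ 1140605485 = 1727398097

1727398097


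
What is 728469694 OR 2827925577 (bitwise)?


0b101011011010111001000010111110 | 0b10101000100011101011100001001001 = 0b10101011111011111011100011111111 = 2884614399

2884614399


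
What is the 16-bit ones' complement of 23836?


23836 ^ 65535 = 41699

41699


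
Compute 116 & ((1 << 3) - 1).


116 & 7 = 4

4


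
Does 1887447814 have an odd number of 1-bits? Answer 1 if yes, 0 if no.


0b1110000100000000010101100000110 has 10 ones => parity 0

0


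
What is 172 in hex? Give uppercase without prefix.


172 = AC hex

AC


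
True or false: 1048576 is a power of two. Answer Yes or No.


0b100000000000000000000. Only one bit set => Yes

Yes


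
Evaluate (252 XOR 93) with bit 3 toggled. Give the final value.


Step 1: 252 ^ 93 = 161
Step 2: 161 ^ (1 << 3) = 161 ^ 8 = 169

169


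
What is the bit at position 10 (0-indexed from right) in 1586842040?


0b1011110100101010100100110111000, position 10 = 0

0


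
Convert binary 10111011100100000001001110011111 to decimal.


10111011100100000001001110011111 in decimal = 3146781599

3146781599


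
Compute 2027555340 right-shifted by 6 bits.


0b1111000110110100000101000001100 >> 6 = 0b1111000110110100000101000 = 31680552

31680552


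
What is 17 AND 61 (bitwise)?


0b10001 & 0b111101 = 0b10001 = 17

17


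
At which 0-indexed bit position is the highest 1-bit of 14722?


0b11100110000010. Highest set bit at position 13

13


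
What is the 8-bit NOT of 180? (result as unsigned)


~0b10110100 = 0b1001011 = 75 (8-bit unsigned)

75


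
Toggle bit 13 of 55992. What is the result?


55992 ^ (1 << 13) = 55992 ^ 8192 = 64184

64184


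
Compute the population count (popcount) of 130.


0b10000010 has 2 set bits

2


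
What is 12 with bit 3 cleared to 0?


12 & ~(1 << 3) = 4

4


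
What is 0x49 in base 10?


49 hex = 73 decimal

73


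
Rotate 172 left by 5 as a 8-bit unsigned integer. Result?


Rotate 0b10101100 left by 5 (8-bit) = 0b10010101 = 149

149


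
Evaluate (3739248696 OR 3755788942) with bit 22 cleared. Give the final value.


Step 1: 3739248696 | 3755788942 = 3757894334
Step 2: 3757894334 & ~(1 << 22) = 3753700030

3753700030


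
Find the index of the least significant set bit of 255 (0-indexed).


0b11111111. Lowest set bit at position 0

0


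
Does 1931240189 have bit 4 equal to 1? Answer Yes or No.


0b1110011000111000110001011111101, bit 4 = 1. Yes

Yes


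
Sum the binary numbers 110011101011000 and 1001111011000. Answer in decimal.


110011101011000 + 1001111011000 = 111101100110000 = 31536

31536


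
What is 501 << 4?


0b111110101 << 4 = 0b1111101010000 = 8016

8016


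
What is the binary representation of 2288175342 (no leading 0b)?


2288175342 = 10001000011000101100100011101110 in binary

10001000011000101100100011101110


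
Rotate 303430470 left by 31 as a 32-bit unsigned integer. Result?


Rotate 0b10010000101011111101101000110 left by 31 (32-bit) = 0b1001000010101111110110100011 = 151715235

151715235


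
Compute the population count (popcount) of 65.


0b1000001 has 2 set bits

2


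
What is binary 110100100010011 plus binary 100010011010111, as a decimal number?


110100100010011 + 100010011010111 = 1010110111101010 = 44522

44522


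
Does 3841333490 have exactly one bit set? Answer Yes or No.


0b11100100111101100001100011110010. Multiple bits set => No

No


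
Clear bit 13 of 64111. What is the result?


64111 & ~(1 << 13) = 55919

55919


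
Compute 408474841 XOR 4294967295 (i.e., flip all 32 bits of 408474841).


408474841 ^ 4294967295 = 3886492454

3886492454


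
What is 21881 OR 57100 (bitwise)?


0b101010101111001 | 0b1101111100001100 = 0b1101111101111101 = 57213

57213


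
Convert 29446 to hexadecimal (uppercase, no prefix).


29446 = 7306 hex

7306


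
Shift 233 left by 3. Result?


0b11101001 << 3 = 0b11101001000 = 1864

1864


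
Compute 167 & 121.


0b10100111 & 0b1111001 = 0b100001 = 33

33


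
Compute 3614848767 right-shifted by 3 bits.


0b11010111011101100011011011111111 >> 3 = 0b11010111011101100011011011111 = 451856095

451856095


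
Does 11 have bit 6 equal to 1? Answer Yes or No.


0b1011, bit 6 = 0. No

No


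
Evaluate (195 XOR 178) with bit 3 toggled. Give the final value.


Step 1: 195 ^ 178 = 113
Step 2: 113 ^ (1 << 3) = 113 ^ 8 = 121

121


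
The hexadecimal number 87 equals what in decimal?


87 hex = 135 decimal

135


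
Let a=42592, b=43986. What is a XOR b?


42592 ^ 43986 = 3506

3506


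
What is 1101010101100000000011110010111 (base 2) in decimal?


1101010101100000000011110010111 in decimal = 1789921175

1789921175


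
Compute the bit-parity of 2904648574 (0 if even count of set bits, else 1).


0b10101101001000010110101101111110 has 18 ones => parity 0

0


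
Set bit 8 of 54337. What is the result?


54337 | (1 << 8) = 54337 | 256 = 54593

54593


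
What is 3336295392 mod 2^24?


3336295392 & 16777215 = 14406624

14406624


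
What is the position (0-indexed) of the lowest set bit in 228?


0b11100100. Lowest set bit at position 2

2


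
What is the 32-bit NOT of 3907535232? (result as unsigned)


~0b11101000111010000100000110000000 = 0b10111000101111011111001111111 = 387432063 (32-bit unsigned)

387432063


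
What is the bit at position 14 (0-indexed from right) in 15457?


0b11110001100001, position 14 = 0

0


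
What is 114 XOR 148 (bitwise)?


0b1110010 ^ 0b10010100 = 0b11100110 = 230

230


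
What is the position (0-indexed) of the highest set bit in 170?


0b10101010. Highest set bit at position 7

7


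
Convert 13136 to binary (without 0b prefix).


13136 = 11001101010000 in binary

11001101010000


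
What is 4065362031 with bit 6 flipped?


4065362031 ^ (1 << 6) = 4065362031 ^ 64 = 4065361967

4065361967


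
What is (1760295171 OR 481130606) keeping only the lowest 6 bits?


Step 1: 1760295171 | 481130606 = 2096101743
Step 2: 2096101743 & 63 = 47

47


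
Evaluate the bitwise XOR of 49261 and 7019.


0b1100000001101101 ^ 0b1101101101011 = 0b1101101100000110 = 56070

56070


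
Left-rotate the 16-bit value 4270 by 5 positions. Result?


Rotate 0b1000010101110 left by 5 (16-bit) = 0b1010111000010 = 5570

5570


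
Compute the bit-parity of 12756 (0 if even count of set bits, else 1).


0b11000111010100 has 7 ones => parity 1

1


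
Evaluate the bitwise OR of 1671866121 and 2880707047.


0b1100011101001101010011100001001 | 0b10101011101101000001100111100111 = 0b11101011101101101011111111101111 = 3954622447

3954622447


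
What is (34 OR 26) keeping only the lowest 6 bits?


Step 1: 34 | 26 = 58
Step 2: 58 & 63 = 58

58


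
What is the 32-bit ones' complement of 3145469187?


3145469187 ^ 4294967295 = 1149498108

1149498108


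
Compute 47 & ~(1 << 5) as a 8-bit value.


47 & ~(1 << 5) = 15

15


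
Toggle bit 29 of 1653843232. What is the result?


1653843232 ^ (1 << 29) = 1653843232 ^ 536870912 = 1116972320

1116972320


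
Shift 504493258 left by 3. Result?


0b11110000100011111010011001010 << 3 = 0b11110000100011111010011001010000 = 4035946064

4035946064


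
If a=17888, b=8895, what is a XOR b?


17888 ^ 8895 = 26463

26463


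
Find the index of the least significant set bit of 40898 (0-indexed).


0b1001111111000010. Lowest set bit at position 1

1


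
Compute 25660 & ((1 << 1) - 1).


25660 & 1 = 0

0


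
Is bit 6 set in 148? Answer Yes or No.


0b10010100, bit 6 = 0. No

No


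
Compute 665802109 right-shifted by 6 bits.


0b100111101011110101010101111101 >> 6 = 0b100111101011110101010101 = 10403157

10403157


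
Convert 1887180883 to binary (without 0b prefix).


1887180883 = 1110000011111000001100001010011 in binary

1110000011111000001100001010011


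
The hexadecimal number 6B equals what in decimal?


6B hex = 107 decimal

107


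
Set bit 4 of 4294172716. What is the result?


4294172716 | (1 << 4) = 4294172716 | 16 = 4294172732

4294172732


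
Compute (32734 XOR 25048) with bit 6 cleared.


Step 1: 32734 ^ 25048 = 7686
Step 2: 7686 & ~(1 << 6) = 7686

7686


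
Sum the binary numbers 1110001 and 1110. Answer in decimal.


1110001 + 1110 = 1111111 = 127

127


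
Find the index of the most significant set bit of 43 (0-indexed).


0b101011. Highest set bit at position 5

5


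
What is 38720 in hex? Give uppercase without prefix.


38720 = 9740 hex

9740


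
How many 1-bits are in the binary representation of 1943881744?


0b1110011110111010100100000010000 has 14 set bits

14


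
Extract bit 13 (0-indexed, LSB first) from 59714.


0b1110100101000010, position 13 = 1

1


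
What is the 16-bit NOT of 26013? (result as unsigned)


~0b110010110011101 = 0b1001101001100010 = 39522 (16-bit unsigned)

39522


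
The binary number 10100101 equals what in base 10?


10100101 in decimal = 165

165


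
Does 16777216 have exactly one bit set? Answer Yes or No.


0b1000000000000000000000000. Only one bit set => Yes

Yes


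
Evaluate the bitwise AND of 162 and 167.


0b10100010 & 0b10100111 = 0b10100010 = 162

162


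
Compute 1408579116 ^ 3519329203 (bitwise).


0b1010011111101010011011000101100 ^ 0b11010001110001001011001110110011 = 0b10000010001100011000010110011111 = 2184283551

2184283551


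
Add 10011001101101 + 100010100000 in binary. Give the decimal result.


10011001101101 + 100010100000 = 10111100001101 = 12045

12045


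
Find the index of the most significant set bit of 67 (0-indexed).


0b1000011. Highest set bit at position 6

6


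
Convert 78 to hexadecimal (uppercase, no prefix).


78 = 4E hex

4E


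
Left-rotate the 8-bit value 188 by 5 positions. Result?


Rotate 0b10111100 left by 5 (8-bit) = 0b10010111 = 151

151


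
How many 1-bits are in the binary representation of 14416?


0b11100001010000 has 5 set bits

5


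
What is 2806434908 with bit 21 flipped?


2806434908 ^ (1 << 21) = 2806434908 ^ 2097152 = 2808532060

2808532060


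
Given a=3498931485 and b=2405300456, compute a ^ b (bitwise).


3498931485 ^ 2405300456 = 1607503349

1607503349


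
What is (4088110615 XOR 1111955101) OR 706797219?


Step 1: 4088110615 ^ 1111955101 = 2985068682
Step 2: 2985068682 | 706797219 = 3152862891

3152862891


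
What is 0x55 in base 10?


55 hex = 85 decimal

85


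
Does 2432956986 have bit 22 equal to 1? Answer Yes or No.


0b10010001000000111111101000111010, bit 22 = 0. No

No


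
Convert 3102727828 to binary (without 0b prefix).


3102727828 = 10111000111011111101111010010100 in binary

10111000111011111101111010010100


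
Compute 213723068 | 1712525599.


0b1100101111010010011110111100 | 0b1100110000100110001000100011111 = 0b1101110101111110011011110111111 = 1858025407

1858025407


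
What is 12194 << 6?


0b10111110100010 << 6 = 0b10111110100010000000 = 780416

780416


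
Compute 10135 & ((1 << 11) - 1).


10135 & 2047 = 1943

1943


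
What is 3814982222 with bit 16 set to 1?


3814982222 | (1 << 16) = 3814982222 | 65536 = 3815047758

3815047758


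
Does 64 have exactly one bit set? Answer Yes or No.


0b1000000. Only one bit set => Yes

Yes


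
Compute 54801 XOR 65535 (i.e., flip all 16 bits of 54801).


54801 ^ 65535 = 10734

10734


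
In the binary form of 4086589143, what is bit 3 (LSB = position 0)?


0b11110011100101000110011011010111, position 3 = 0

0


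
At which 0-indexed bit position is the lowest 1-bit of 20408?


0b100111110111000. Lowest set bit at position 3

3


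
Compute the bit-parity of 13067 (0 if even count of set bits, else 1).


0b11001100001011 has 7 ones => parity 1

1


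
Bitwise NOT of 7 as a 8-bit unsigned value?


~0b111 = 0b11111000 = 248 (8-bit unsigned)

248


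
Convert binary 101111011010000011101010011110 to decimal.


101111011010000011101010011110 in decimal = 795359902

795359902


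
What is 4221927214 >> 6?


0b11111011101001010111111100101110 >> 6 = 0b11111011101001010111111100 = 65967612

65967612


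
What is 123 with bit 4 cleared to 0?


123 & ~(1 << 4) = 107

107


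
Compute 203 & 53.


0b11001011 & 0b110101 = 0b1 = 1

1


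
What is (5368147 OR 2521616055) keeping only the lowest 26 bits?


Step 1: 5368147 | 2521616055 = 2522738679
Step 2: 2522738679 & 67108863 = 39710711

39710711


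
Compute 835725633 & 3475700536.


0b110001110100000010100101000001 & 0b11001111001010101111101100111000 = 0b1000000000010100100000000 = 16787712

16787712


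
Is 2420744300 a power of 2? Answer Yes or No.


0b10010000010010011010000001101100. Multiple bits set => No

No


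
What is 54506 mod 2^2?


54506 & 3 = 2

2


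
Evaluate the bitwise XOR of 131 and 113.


0b10000011 ^ 0b1110001 = 0b11110010 = 242

242


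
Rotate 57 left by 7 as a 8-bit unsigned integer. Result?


Rotate 0b111001 left by 7 (8-bit) = 0b10011100 = 156

156


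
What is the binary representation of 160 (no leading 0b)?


160 = 10100000 in binary

10100000


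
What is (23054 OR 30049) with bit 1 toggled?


Step 1: 23054 | 30049 = 32623
Step 2: 32623 ^ (1 << 1) = 32623 ^ 2 = 32621

32621


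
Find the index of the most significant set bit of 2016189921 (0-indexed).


0b1111000001011001001110111100001. Highest set bit at position 30

30


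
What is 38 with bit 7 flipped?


38 ^ (1 << 7) = 38 ^ 128 = 166

166


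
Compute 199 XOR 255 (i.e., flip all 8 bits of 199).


199 ^ 255 = 56

56


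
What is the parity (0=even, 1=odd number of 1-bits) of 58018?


0b1110001010100010 has 7 ones => parity 1

1


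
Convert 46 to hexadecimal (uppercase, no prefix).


46 = 2E hex

2E


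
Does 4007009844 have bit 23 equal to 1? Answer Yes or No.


0b11101110110101100001111000110100, bit 23 = 1. Yes

Yes


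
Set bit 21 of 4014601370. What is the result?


4014601370 | (1 << 21) = 4014601370 | 2097152 = 4016698522

4016698522


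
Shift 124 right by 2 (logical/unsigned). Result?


0b1111100 >> 2 = 0b11111 = 31

31


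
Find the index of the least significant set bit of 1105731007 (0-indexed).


0b1000001111010000001110110111111. Lowest set bit at position 0

0


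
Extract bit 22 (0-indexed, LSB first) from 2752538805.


0b10100100000100000110100010110101, position 22 = 0

0


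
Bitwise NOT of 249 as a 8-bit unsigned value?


~0b11111001 = 0b110 = 6 (8-bit unsigned)

6


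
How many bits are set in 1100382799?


0b1000001100101101000001001001111 has 13 set bits

13


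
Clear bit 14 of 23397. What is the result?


23397 & ~(1 << 14) = 7013

7013


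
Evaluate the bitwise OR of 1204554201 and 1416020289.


0b1000111110011000000100111011001 | 0b1010100011001101100000101000001 = 0b1010111111011101100100111011001 = 1475267033

1475267033


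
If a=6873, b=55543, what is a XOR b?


6873 ^ 55543 = 49710

49710


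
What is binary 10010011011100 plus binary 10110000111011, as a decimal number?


10010011011100 + 10110000111011 = 101000100010111 = 20759

20759


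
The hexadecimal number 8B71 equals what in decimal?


8B71 hex = 35697 decimal

35697


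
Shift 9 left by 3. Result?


0b1001 << 3 = 0b1001000 = 72

72


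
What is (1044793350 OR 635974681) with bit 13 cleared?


Step 1: 1044793350 | 635974681 = 1072593951
Step 2: 1072593951 & ~(1 << 13) = 1072585759

1072585759


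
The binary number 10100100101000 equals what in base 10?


10100100101000 in decimal = 10536

10536


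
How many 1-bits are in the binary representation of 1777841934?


0b1101001111101111011011100001110 has 20 set bits

20


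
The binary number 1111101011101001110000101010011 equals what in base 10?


1111101011101001110000101010011 in decimal = 2104811859

2104811859


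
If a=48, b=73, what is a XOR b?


48 ^ 73 = 121

121


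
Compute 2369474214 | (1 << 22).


2369474214 | (1 << 22) = 2369474214 | 4194304 = 2373668518

2373668518


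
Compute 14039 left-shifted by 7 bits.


0b11011011010111 << 7 = 0b110110110101110000000 = 1796992

1796992


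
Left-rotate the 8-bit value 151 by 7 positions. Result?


Rotate 0b10010111 left by 7 (8-bit) = 0b11001011 = 203

203


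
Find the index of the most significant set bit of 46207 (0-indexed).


0b1011010001111111. Highest set bit at position 15

15


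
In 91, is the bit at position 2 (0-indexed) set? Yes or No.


0b1011011, bit 2 = 0. No

No


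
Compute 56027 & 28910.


0b1101101011011011 & 0b111000011101110 = 0b101000011001010 = 20682

20682


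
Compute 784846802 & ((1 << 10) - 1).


784846802 & 1023 = 978

978


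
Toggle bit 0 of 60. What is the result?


60 ^ (1 << 0) = 60 ^ 1 = 61

61


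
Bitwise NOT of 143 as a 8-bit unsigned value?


~0b10001111 = 0b1110000 = 112 (8-bit unsigned)

112


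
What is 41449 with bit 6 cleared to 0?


41449 & ~(1 << 6) = 41385

41385


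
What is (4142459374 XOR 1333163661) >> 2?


Step 1: 4142459374 ^ 1333163661 = 3114180451
Step 2: 3114180451 >> 2 = 778545112

778545112


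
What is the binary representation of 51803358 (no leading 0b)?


51803358 = 11000101100111010011011110 in binary

11000101100111010011011110


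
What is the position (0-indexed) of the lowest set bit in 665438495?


0b100111101010011100100100011111. Lowest set bit at position 0

0


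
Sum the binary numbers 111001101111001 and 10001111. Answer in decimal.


111001101111001 + 10001111 = 111010000001000 = 29704

29704


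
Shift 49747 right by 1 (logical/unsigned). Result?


0b1100001001010011 >> 1 = 0b110000100101001 = 24873

24873


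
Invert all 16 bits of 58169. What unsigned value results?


58169 ^ 65535 = 7366

7366


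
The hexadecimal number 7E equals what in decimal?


7E hex = 126 decimal

126


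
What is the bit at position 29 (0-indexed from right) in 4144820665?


0b11110111000011001111000110111001, position 29 = 1

1


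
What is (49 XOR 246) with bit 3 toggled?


Step 1: 49 ^ 246 = 199
Step 2: 199 ^ (1 << 3) = 199 ^ 8 = 207

207


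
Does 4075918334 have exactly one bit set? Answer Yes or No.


0b11110010111100011001001111111110. Multiple bits set => No

No


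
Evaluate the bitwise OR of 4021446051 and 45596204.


0b11101111101100100110010110100011 | 0b10101101111011111000101100 = 0b11101111101101111111111110101111 = 4021813167

4021813167


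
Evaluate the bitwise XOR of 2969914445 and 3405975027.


0b10110001000001010100110001001101 ^ 0b11001011000000110000110111110011 = 0b1111010000001100100000110111110 = 2047230398

2047230398


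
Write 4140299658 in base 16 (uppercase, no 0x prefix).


4140299658 = F6C7F58A hex

F6C7F58A


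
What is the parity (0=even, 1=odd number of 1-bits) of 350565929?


0b10100111001010011011000101001 has 14 ones => parity 0

0


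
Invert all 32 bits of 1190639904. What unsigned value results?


1190639904 ^ 4294967295 = 3104327391

3104327391


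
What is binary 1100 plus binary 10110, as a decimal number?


1100 + 10110 = 100010 = 34

34


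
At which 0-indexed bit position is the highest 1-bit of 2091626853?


0b1111100101010111011000101100101. Highest set bit at position 30

30


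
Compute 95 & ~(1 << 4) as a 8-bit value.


95 & ~(1 << 4) = 79

79


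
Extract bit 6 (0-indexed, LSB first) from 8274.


0b10000001010010, position 6 = 1

1


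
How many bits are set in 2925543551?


0b10101110011000000100000001111111 has 15 set bits

15


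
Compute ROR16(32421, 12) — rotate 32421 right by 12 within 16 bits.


Rotate 0b111111010100101 right by 12 (16-bit) = 0b1110101001010111 = 59991

59991


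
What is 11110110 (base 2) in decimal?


11110110 in decimal = 246

246


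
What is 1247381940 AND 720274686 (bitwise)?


0b1001010010110011000100110110100 & 0b101010111011101000010011111110 = 0b1010010010001000000010110100 = 172523700

172523700


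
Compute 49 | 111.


0b110001 | 0b1101111 = 0b1111111 = 127

127


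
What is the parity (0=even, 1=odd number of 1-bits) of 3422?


0b110101011110 has 8 ones => parity 0

0


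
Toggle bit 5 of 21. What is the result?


21 ^ (1 << 5) = 21 ^ 32 = 53

53


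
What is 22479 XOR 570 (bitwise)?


0b101011111001111 ^ 0b1000111010 = 0b101010111110101 = 22005

22005


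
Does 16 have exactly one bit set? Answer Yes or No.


0b10000. Only one bit set => Yes

Yes


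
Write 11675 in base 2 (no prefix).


11675 = 10110110011011 in binary

10110110011011


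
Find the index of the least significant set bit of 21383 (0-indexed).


0b101001110000111. Lowest set bit at position 0

0


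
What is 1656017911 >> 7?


0b1100010101101001101001111110111 >> 7 = 0b110001010110100110100111 = 12937639

12937639


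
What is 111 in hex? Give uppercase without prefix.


111 = 6F hex

6F


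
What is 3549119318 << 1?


0b11010011100010110100001101010110 << 1 = 0b110100111000101101000011010101100 = 7098238636

7098238636


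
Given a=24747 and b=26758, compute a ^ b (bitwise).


24747 ^ 26758 = 2093

2093


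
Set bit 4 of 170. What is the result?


170 | (1 << 4) = 170 | 16 = 186

186


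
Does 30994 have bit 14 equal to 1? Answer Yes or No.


0b111100100010010, bit 14 = 1. Yes

Yes


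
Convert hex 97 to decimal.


97 hex = 151 decimal

151


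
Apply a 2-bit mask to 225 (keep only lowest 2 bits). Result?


225 & 3 = 1

1


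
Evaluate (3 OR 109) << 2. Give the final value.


Step 1: 3 | 109 = 111
Step 2: 111 << 2 = 444

444


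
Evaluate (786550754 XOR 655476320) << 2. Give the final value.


Step 1: 786550754 ^ 655476320 = 166726018
Step 2: 166726018 << 2 = 666904072

666904072


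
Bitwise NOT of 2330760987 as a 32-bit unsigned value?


~0b10001010111011001001011100011011 = 0b1110101000100110110100011100100 = 1964206308 (32-bit unsigned)

1964206308


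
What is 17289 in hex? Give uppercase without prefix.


17289 = 4389 hex

4389


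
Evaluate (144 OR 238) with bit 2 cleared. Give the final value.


Step 1: 144 | 238 = 254
Step 2: 254 & ~(1 << 2) = 250

250


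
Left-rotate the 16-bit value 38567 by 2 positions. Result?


Rotate 0b1001011010100111 left by 2 (16-bit) = 0b101101010011110 = 23198

23198


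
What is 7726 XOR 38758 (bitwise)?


0b1111000101110 ^ 0b1001011101100110 = 0b1000100101001000 = 35144

35144


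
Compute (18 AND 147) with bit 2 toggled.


Step 1: 18 & 147 = 18
Step 2: 18 ^ (1 << 2) = 18 ^ 4 = 22

22


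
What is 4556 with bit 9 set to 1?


4556 | (1 << 9) = 4556 | 512 = 5068

5068


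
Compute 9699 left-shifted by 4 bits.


0b10010111100011 << 4 = 0b100101111000110000 = 155184

155184


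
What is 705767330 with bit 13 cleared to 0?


705767330 & ~(1 << 13) = 705759138

705759138


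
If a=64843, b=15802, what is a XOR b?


64843 ^ 15802 = 49393

49393


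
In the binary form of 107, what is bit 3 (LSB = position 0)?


0b1101011, position 3 = 1

1


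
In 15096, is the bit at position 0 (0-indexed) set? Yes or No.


0b11101011111000, bit 0 = 0. No

No


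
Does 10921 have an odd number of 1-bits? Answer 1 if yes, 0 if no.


0b10101010101001 has 7 ones => parity 1

1


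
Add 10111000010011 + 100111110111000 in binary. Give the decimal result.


10111000010011 + 100111110111000 = 111110111001011 = 32203

32203


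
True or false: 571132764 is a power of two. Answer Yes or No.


0b100010000010101100101101011100. Multiple bits set => No

No


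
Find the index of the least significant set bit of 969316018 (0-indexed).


0b111001110001101001011010110010. Lowest set bit at position 1

1


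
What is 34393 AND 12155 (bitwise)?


0b1000011001011001 & 0b10111101111011 = 0b11001011001 = 1625

1625


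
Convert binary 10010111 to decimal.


10010111 in decimal = 151

151


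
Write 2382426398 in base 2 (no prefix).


2382426398 = 10001110000000001111000100011110 in binary

10001110000000001111000100011110


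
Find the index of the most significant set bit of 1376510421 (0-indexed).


0b1010010000010111110000111010101. Highest set bit at position 30

30


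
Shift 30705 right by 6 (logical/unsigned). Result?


0b111011111110001 >> 6 = 0b111011111 = 479

479


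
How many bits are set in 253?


0b11111101 has 7 set bits

7


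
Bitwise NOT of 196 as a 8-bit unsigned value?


~0b11000100 = 0b111011 = 59 (8-bit unsigned)

59


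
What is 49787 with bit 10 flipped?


49787 ^ (1 << 10) = 49787 ^ 1024 = 50811

50811


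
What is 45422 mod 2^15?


45422 & 32767 = 12654

12654


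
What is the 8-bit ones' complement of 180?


180 ^ 255 = 75

75


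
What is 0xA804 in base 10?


A804 hex = 43012 decimal

43012


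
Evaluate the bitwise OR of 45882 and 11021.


0b1011001100111010 | 0b10101100001101 = 0b1011101100111111 = 47935

47935


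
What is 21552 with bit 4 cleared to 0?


21552 & ~(1 << 4) = 21536

21536


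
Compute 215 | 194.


0b11010111 | 0b11000010 = 0b11010111 = 215

215


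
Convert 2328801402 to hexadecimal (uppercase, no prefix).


2328801402 = 8ACEB07A hex

8ACEB07A


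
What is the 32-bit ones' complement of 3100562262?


3100562262 ^ 4294967295 = 1194405033

1194405033


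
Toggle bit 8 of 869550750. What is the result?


869550750 ^ (1 << 8) = 869550750 ^ 256 = 869551006

869551006


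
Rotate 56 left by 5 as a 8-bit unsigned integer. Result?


Rotate 0b111000 left by 5 (8-bit) = 0b111 = 7

7


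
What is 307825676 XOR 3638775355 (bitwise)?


0b10010010110010000110000001100 ^ 0b11011000111000110100111000111011 = 0b11001010101110100100001000110111 = 3401204279

3401204279


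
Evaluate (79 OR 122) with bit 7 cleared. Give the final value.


Step 1: 79 | 122 = 127
Step 2: 127 & ~(1 << 7) = 127

127


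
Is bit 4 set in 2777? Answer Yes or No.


0b101011011001, bit 4 = 1. Yes

Yes


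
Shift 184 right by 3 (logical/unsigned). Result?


0b10111000 >> 3 = 0b10111 = 23

23


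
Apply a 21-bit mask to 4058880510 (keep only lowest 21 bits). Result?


4058880510 & 2097151 = 891390

891390


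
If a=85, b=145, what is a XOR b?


85 ^ 145 = 196

196


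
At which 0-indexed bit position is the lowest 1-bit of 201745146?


0b1100000001100110001011111010. Lowest set bit at position 1

1


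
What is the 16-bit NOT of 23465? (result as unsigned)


~0b101101110101001 = 0b1010010001010110 = 42070 (16-bit unsigned)

42070


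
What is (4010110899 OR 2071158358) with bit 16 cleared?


Step 1: 4010110899 | 2071158358 = 4286021623
Step 2: 4286021623 & ~(1 << 16) = 4285956087

4285956087


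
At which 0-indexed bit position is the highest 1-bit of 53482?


0b1101000011101010. Highest set bit at position 15

15


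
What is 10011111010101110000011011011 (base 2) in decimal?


10011111010101110000011011011 in decimal = 334160091

334160091


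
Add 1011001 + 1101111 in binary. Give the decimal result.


1011001 + 1101111 = 11001000 = 200

200


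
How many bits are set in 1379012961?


0b1010010001100100001000101100001 has 11 set bits

11


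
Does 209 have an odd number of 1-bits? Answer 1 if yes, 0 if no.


0b11010001 has 4 ones => parity 0

0


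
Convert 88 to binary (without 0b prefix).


88 = 1011000 in binary

1011000


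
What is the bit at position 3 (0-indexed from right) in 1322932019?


0b1001110110110100101011100110011, position 3 = 0

0


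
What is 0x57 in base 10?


57 hex = 87 decimal

87


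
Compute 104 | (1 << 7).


104 | (1 << 7) = 104 | 128 = 232

232


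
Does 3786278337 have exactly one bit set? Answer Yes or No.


0b11100001101011100000010111000001. Multiple bits set => No

No


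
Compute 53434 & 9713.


0b1101000010111010 & 0b10010111110001 = 0b10110000 = 176

176


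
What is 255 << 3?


0b11111111 << 3 = 0b11111111000 = 2040

2040


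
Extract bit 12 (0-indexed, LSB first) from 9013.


0b10001100110101, position 12 = 0

0


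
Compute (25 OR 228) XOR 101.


Step 1: 25 | 228 = 253
Step 2: 253 ^ 101 = 152

152


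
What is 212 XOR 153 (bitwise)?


0b11010100 ^ 0b10011001 = 0b1001101 = 77

77


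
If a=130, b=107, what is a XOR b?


130 ^ 107 = 233

233


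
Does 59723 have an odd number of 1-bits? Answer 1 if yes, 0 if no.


0b1110100101001011 has 9 ones => parity 1

1


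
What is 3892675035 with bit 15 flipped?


3892675035 ^ (1 << 15) = 3892675035 ^ 32768 = 3892642267

3892642267


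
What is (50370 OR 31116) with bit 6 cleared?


Step 1: 50370 | 31116 = 64974
Step 2: 64974 & ~(1 << 6) = 64910

64910


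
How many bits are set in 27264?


0b110101010000000 has 5 set bits

5


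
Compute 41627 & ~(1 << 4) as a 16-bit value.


41627 & ~(1 << 4) = 41611

41611


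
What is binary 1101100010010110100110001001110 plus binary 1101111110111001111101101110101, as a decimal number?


1101100010010110100110001001110 + 1101111110111001111101101110101 = 11011100001010000100011111000011 = 3693627331

3693627331


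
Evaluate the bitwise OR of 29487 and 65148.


0b111001100101111 | 0b1111111001111100 = 0b1111111101111111 = 65407

65407


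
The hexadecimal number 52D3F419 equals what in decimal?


52D3F419 hex = 1389622297 decimal

1389622297


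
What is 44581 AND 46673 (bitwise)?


0b1010111000100101 & 0b1011011001010001 = 0b1010011000000001 = 42497

42497


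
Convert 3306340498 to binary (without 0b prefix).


3306340498 = 11000101000100101100000010010010 in binary

11000101000100101100000010010010


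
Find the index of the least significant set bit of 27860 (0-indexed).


0b110110011010100. Lowest set bit at position 2

2


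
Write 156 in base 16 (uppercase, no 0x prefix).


156 = 9C hex

9C


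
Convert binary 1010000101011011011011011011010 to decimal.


1010000101011011011011011011010 in decimal = 1353561818

1353561818


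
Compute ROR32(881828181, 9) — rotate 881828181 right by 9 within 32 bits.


Rotate 0b110100100011111010000101010101 right by 9 (32-bit) = 0b10101010100110100100011111010000 = 2862237648

2862237648


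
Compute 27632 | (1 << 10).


27632 | (1 << 10) = 27632 | 1024 = 28656

28656


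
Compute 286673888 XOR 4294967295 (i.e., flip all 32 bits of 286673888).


286673888 ^ 4294967295 = 4008293407

4008293407


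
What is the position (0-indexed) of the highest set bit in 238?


0b11101110. Highest set bit at position 7

7


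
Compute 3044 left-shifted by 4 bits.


0b101111100100 << 4 = 0b1011111001000000 = 48704

48704


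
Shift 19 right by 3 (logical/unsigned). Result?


0b10011 >> 3 = 0b10 = 2

2


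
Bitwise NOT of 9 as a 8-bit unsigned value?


~0b1001 = 0b11110110 = 246 (8-bit unsigned)

246


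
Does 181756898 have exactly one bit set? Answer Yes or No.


0b1010110101010110001111100010. Multiple bits set => No

No


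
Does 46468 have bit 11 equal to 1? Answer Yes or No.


0b1011010110000100, bit 11 = 0. No

No


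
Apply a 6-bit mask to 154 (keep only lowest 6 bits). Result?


154 & 63 = 26

26


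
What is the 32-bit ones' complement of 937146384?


937146384 ^ 4294967295 = 3357820911

3357820911


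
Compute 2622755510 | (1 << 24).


2622755510 | (1 << 24) = 2622755510 | 16777216 = 2639532726

2639532726


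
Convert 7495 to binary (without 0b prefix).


7495 = 1110101000111 in binary

1110101000111


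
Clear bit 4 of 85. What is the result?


85 & ~(1 << 4) = 69

69


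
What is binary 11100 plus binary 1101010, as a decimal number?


11100 + 1101010 = 10000110 = 134

134


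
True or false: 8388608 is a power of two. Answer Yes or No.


0b100000000000000000000000. Only one bit set => Yes

Yes


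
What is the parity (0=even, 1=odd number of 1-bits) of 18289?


0b100011101110001 has 8 ones => parity 0

0


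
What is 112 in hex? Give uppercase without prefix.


112 = 70 hex

70


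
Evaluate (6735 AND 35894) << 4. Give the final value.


Step 1: 6735 & 35894 = 2054
Step 2: 2054 << 4 = 32864

32864


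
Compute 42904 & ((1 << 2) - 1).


42904 & 3 = 0

0


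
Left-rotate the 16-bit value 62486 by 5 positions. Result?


Rotate 0b1111010000010110 left by 5 (16-bit) = 0b1000001011011110 = 33502

33502


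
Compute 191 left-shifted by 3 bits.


0b10111111 << 3 = 0b10111111000 = 1528

1528


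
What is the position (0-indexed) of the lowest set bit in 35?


0b100011. Lowest set bit at position 0

0


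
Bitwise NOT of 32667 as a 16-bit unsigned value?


~0b111111110011011 = 0b1000000001100100 = 32868 (16-bit unsigned)

32868


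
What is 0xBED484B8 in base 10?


BED484B8 hex = 3201598648 decimal

3201598648


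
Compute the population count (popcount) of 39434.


0b1001101000001010 has 6 set bits

6


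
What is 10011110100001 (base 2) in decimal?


10011110100001 in decimal = 10145

10145


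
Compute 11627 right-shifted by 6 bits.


0b10110101101011 >> 6 = 0b10110101 = 181

181


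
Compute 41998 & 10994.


0b1010010000001110 & 0b10101011110010 = 0b10000000000010 = 8194

8194


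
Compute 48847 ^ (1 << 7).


48847 ^ (1 << 7) = 48847 ^ 128 = 48719

48719


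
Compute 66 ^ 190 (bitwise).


0b1000010 ^ 0b10111110 = 0b11111100 = 252

252


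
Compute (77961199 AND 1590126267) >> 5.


Step 1: 77961199 & 1590126267 = 75826859
Step 2: 75826859 >> 5 = 2369589

2369589


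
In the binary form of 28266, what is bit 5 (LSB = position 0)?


0b110111001101010, position 5 = 1

1


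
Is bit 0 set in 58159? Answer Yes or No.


0b1110001100101111, bit 0 = 1. Yes

Yes


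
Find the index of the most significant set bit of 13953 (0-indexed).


0b11011010000001. Highest set bit at position 13

13


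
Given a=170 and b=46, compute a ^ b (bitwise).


170 ^ 46 = 132

132


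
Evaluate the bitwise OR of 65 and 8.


0b1000001 | 0b1000 = 0b1001001 = 73

73


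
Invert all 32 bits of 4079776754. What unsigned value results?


4079776754 ^ 4294967295 = 215190541

215190541


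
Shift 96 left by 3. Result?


0b1100000 << 3 = 0b1100000000 = 768

768


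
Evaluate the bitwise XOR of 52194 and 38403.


0b1100101111100010 ^ 0b1001011000000011 = 0b101110111100001 = 24033

24033


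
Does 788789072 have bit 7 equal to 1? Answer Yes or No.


0b101111000000111111011101010000, bit 7 = 0. No

No


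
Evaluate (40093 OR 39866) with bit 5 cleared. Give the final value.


Step 1: 40093 | 39866 = 40895
Step 2: 40895 & ~(1 << 5) = 40863

40863


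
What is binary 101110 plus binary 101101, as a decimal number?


101110 + 101101 = 1011011 = 91

91


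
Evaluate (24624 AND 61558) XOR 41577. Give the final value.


Step 1: 24624 & 61558 = 24624
Step 2: 24624 ^ 41577 = 49753

49753


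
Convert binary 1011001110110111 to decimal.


1011001110110111 in decimal = 46007

46007


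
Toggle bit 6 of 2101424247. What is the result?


2101424247 ^ (1 << 6) = 2101424247 ^ 64 = 2101424183

2101424183
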